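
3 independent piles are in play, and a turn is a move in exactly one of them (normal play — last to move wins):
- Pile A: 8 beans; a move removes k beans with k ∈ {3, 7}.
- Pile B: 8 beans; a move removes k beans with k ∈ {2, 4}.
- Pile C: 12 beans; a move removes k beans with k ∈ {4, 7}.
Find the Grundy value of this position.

Build the Grundy sequence for pile A with g(k) = mex{g(k−s) : s ∈ {3, 7}, s ≤ k}:
g(0) = mex{} = 0
g(1) = mex{} = 0
g(2) = mex{} = 0
g(3) = mex{0} = 1
g(4) = mex{0} = 1
g(5) = mex{0} = 1
g(6) = mex{1} = 0
g(7) = mex{0,1} = 2
g(8) = mex{0,1} = 2
So g(8) = 2.
Build the Grundy sequence for pile B with g(k) = mex{g(k−s) : s ∈ {2, 4}, s ≤ k}:
g(0) = mex{} = 0
g(1) = mex{} = 0
g(2) = mex{0} = 1
g(3) = mex{0} = 1
g(4) = mex{0,1} = 2
g(5) = mex{0,1} = 2
g(6) = mex{1,2} = 0
g(7) = mex{1,2} = 0
g(8) = mex{0,2} = 1
So g(8) = 1.
For pile C, compute g(0), g(1), … with moves {4, 7}:
g(0) = mex{} = 0
g(1) = mex{} = 0
g(2) = mex{} = 0
g(3) = mex{} = 0
g(4) = mex{0} = 1
g(5) = mex{0} = 1
g(6) = mex{0} = 1
g(7) = mex{0} = 1
g(8) = mex{0,1} = 2
g(9) = mex{0,1} = 2
g(10) = mex{0,1} = 2
g(11) = mex{1} = 0
g(12) = mex{1,2} = 0
So g(12) = 0.
By the Sprague-Grundy theorem, the Grundy value of a sum of independent games is the XOR of the component values.
Combined value = 2 ⊕ 1 ⊕ 0 = 3.

3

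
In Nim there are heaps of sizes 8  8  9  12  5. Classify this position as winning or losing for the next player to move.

In binary:
  1000  (8)
  1000  (8)
  1001  (9)
  1100  (12)
  0101  (5)
  ----
  0000  (0)
The nim-sum is 0, so this is a P-position: the player to move is in a losing position under optimal play.

Losing position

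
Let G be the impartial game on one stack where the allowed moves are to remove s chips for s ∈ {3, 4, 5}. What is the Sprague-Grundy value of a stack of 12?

1

Grundy values for subtraction set {3, 4, 5}:
g(0) = mex{} = 0
g(1) = mex{} = 0
g(2) = mex{} = 0
g(3) = mex{0} = 1
g(4) = mex{0} = 1
g(5) = mex{0} = 1
g(6) = mex{0,1} = 2
g(7) = mex{0,1} = 2
g(8) = mex{1} = 0
g(9) = mex{1,2} = 0
g(10) = mex{1,2} = 0
g(11) = mex{0,2} = 1
g(12) = mex{0,2} = 1
So g(12) = 1.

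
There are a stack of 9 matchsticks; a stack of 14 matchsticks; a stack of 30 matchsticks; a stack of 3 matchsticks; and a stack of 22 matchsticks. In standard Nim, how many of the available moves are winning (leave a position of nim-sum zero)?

3

Compute the nim-sum pairwise:
9 ^ 14 = 7
7 ^ 30 = 25
25 ^ 3 = 26
26 ^ 22 = 12
The overall nim-sum is X = 12. A stack of size p has a winning move iff p XOR X < p (reduce it to p XOR X).
  9: 9 XOR 12 = 5 < 9 — winning move (to 5).
  14: 14 XOR 12 = 2 < 14 — winning move (to 2).
  30: 30 XOR 12 = 18 < 30 — winning move (to 18).
  3: 3 XOR 12 = 15 ≥ 3 — no move.
  22: 22 XOR 12 = 26 ≥ 22 — no move.
That gives 3 winning moves.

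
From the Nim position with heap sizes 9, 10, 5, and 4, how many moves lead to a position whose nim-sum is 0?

1

Compute the nim-sum pairwise:
9 XOR 10 = 3
3 XOR 5 = 6
6 XOR 4 = 2
The overall nim-sum is X = 2. A heap of size p has a winning move iff p XOR X < p (reduce it to p XOR X).
  9: 9 XOR 2 = 11 ≥ 9 — no move.
  10: 10 XOR 2 = 8 < 10 — winning move (to 8).
  5: 5 XOR 2 = 7 ≥ 5 — no move.
  4: 4 XOR 2 = 6 ≥ 4 — no move.
That gives 1 winning move.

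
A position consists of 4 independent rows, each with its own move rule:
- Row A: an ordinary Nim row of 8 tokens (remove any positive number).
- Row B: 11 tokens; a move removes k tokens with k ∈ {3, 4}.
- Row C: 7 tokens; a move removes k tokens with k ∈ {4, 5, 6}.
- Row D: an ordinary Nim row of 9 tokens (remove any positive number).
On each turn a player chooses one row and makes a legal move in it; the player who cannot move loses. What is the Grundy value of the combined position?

1

Row A is a plain Nim row of size 8, so its Grundy value is 8.
Build the Grundy sequence for row B with g(k) = mex{g(k−s) : s ∈ {3, 4}, s ≤ k}:
k:     0  1  2  3  4  5  6  7  8  9 10 11
g(k):  0  0  0  1  1  1  2  0  0  0  1  1
So g(11) = 1.
For row C, compute g(0), g(1), … with moves {4, 5, 6}:
g(0) = mex{} = 0
g(1) = mex{} = 0
g(2) = mex{} = 0
g(3) = mex{} = 0
g(4) = mex{0} = 1
g(5) = mex{0} = 1
g(6) = mex{0} = 1
g(7) = mex{0} = 1
So g(7) = 1.
Row D is a plain Nim row of size 9, so its Grundy value is 9.
The value of a disjunctive sum is the nim-sum of the parts.
Combined value = 8 ⊕ 1 ⊕ 1 ⊕ 9 = 1.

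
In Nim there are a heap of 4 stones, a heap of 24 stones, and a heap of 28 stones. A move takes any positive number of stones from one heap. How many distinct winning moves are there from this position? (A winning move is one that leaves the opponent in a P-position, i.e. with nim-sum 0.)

Compute the nim-sum pairwise:
4 ⊕ 24 = 28
28 ⊕ 28 = 0
The nim-sum is already 0, so every move leaves a nonzero nim-sum — there are no winning moves.

0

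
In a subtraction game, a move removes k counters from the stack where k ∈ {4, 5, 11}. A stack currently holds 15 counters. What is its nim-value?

Grundy values for subtraction set {4, 5, 11}:
k:     0  1  2  3  4  5  6  7  8  9 10 11 12 13 14 15
g(k):  0  0  0  0  1  1  1  1  2  0  0  2  3  1  1  3
So g(15) = 3.

3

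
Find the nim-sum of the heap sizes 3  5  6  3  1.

2

Nim-sum: 3 ^ 5 ^ 6 ^ 3 ^ 1 = 2.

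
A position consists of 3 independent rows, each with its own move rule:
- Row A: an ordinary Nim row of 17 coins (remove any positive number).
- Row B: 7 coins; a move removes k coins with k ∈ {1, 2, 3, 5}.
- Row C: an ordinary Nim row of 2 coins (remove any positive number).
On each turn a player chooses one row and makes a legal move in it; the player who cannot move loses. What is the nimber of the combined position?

Row A is a plain Nim row of size 17, so its Grundy value is 17.
For row B, compute g(0), g(1), … with moves {1, 2, 3, 5}:
k:     0  1  2  3  4  5  6  7
g(k):  0  1  2  3  0  1  2  3
So g(7) = 3.
Row C is a plain Nim row of size 2, so its Grundy value is 2.
By the Sprague-Grundy theorem, the Grundy value of a sum of independent games is the XOR of the component values.
Combined value = 17 ⊕ 3 ⊕ 2 = 16.

16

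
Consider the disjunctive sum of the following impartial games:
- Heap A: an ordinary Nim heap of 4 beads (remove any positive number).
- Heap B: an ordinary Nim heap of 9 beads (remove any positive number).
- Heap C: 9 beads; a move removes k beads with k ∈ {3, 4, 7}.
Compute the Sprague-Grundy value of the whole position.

Heap A is a plain Nim heap of size 4, so its Grundy value is 4.
Heap B is a plain Nim heap of size 9, so its Grundy value is 9.
Grundy values for heap C (subtraction set {3, 4, 7}):
g(0) = mex{} = 0
g(1) = mex{} = 0
g(2) = mex{} = 0
g(3) = mex{0} = 1
g(4) = mex{0} = 1
g(5) = mex{0} = 1
g(6) = mex{0,1} = 2
g(7) = mex{0,1} = 2
g(8) = mex{0,1} = 2
g(9) = mex{0,1,2} = 3
So g(9) = 3.
By the Sprague-Grundy theorem, the Grundy value of a sum of independent games is the XOR of the component values.
Combined value = 4 ⊕ 9 ⊕ 3 = 14.

14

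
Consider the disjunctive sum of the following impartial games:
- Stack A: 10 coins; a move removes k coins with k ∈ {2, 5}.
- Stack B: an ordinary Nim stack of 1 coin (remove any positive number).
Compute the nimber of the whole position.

0

Build the Grundy sequence for stack A with g(k) = mex{g(k−s) : s ∈ {2, 5}, s ≤ k}:
k:     0  1  2  3  4  5  6  7  8  9 10
g(k):  0  0  1  1  0  2  1  0  0  1  1
So g(10) = 1.
Stack B is a plain Nim stack of size 1, so its Grundy value is 1.
By the Sprague-Grundy theorem, the Grundy value of a sum of independent games is the XOR of the component values.
Combined value = 1 ⊕ 1 = 0.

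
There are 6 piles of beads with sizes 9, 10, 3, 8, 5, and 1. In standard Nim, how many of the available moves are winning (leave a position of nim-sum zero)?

3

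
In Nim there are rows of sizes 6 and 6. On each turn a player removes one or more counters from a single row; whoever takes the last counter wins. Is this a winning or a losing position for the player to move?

Losing position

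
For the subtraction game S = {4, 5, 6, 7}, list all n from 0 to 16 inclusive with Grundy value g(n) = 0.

0, 1, 2, 3, 11, 12, 13, 14

Grundy values for subtraction set {4, 5, 6, 7}:
k:     0  1  2  3  4  5  6  7  8  9 10 11 12 13 14 15 16
g(k):  0  0  0  0  1  1  1  1  2  2  2  0  0  0  0  1  1
The P-positions (g = 0) in 0..16 are 0, 1, 2, 3, 11, 12, 13, 14.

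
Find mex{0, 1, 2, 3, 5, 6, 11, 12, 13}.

4

The values 0, 1, 2, 3 are all present; 4 is the first non-negative integer missing from the set.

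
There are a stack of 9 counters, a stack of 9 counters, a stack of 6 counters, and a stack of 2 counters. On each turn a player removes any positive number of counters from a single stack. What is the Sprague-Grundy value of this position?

4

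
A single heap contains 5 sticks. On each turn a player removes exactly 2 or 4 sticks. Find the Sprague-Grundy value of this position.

Build the Grundy sequence with g(k) = mex{g(k−s) : s ∈ {2, 4}, s ≤ k}:
g(0) = mex{} = 0
g(1) = mex{} = 0
g(2) = mex{0} = 1
g(3) = mex{0} = 1
g(4) = mex{0,1} = 2
g(5) = mex{0,1} = 2
So g(5) = 2.

2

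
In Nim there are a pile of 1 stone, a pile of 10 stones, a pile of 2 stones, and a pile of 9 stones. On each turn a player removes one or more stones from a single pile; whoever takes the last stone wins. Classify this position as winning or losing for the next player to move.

Losing position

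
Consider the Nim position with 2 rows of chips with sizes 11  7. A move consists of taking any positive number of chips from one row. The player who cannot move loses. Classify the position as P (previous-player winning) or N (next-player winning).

N-position

Compute the nim-sum pairwise:
11 XOR 7 = 12
The nim-sum is 12 ≠ 0, so this is an N-position: the player to move can win.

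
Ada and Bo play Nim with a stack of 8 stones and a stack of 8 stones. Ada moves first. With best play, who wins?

Nim-sum: 8 XOR 8 = 0.
The nim-sum is 0, so this is a P-position: the player to move is in a losing position under optimal play; Ada is about to move from it and so loses — Bo wins.

Bo wins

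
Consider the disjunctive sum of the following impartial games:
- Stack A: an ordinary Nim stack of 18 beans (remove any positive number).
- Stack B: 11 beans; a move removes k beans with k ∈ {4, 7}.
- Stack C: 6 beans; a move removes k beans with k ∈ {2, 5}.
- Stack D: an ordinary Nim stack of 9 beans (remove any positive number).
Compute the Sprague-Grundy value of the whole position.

Stack A is a plain Nim stack of size 18, so its Grundy value is 18.
For stack B, compute g(0), g(1), … with moves {4, 7}:
g(0) = mex{} = 0
g(1) = mex{} = 0
g(2) = mex{} = 0
g(3) = mex{} = 0
g(4) = mex{0} = 1
g(5) = mex{0} = 1
g(6) = mex{0} = 1
g(7) = mex{0} = 1
g(8) = mex{0,1} = 2
g(9) = mex{0,1} = 2
g(10) = mex{0,1} = 2
g(11) = mex{1} = 0
So g(11) = 0.
Grundy values for stack C (subtraction set {2, 5}):
k:     0  1  2  3  4  5  6
g(k):  0  0  1  1  0  2  1
So g(6) = 1.
Stack D is a plain Nim stack of size 9, so its Grundy value is 9.
The value of a disjunctive sum is the nim-sum of the parts.
Combined value = 18 XOR 0 XOR 1 XOR 9 = 26.

26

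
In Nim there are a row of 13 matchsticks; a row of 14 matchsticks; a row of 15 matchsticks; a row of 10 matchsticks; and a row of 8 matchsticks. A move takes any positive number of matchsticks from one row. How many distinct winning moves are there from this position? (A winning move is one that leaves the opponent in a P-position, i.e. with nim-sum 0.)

5

Compute the nim-sum pairwise:
13 ⊕ 14 = 3
3 ⊕ 15 = 12
12 ⊕ 10 = 6
6 ⊕ 8 = 14
The overall nim-sum is X = 14. A row of size p has a winning move iff p XOR X < p (reduce it to p XOR X).
  13: 13 XOR 14 = 3 < 13 — winning move (to 3).
  14: 14 XOR 14 = 0 < 14 — winning move (to 0).
  15: 15 XOR 14 = 1 < 15 — winning move (to 1).
  10: 10 XOR 14 = 4 < 10 — winning move (to 4).
  8: 8 XOR 14 = 6 < 8 — winning move (to 6).
That gives 5 winning moves.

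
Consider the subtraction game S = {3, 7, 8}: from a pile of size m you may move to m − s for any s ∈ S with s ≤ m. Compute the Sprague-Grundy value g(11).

Compute g(0), g(1), … for moves {3, 7, 8}:
g(0) = mex{} = 0
g(1) = mex{} = 0
g(2) = mex{} = 0
g(3) = mex{0} = 1
g(4) = mex{0} = 1
g(5) = mex{0} = 1
g(6) = mex{1} = 0
g(7) = mex{0,1} = 2
g(8) = mex{0,1} = 2
g(9) = mex{0} = 1
g(10) = mex{0,1,2} = 3
g(11) = mex{1,2} = 0
So g(11) = 0.

0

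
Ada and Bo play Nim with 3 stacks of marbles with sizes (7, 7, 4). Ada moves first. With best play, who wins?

Nim-sum: 7 ^ 7 ^ 4 = 4.
The nim-sum is 4 ≠ 0, so this is an N-position: the player to move can win; Ada has a winning move.

Ada wins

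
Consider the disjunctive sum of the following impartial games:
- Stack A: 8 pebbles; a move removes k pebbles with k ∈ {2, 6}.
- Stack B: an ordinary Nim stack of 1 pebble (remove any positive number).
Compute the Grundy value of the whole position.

1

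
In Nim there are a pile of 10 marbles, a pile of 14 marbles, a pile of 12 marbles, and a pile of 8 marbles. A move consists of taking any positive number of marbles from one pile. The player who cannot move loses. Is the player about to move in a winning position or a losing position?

Losing position

Compute the nim-sum pairwise:
10 ⊕ 14 = 4
4 ⊕ 12 = 8
8 ⊕ 8 = 0
The nim-sum is 0, so this is a P-position: the player to move is in a losing position under optimal play.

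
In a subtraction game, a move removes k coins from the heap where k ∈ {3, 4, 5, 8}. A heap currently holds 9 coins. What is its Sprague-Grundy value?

Grundy values for subtraction set {3, 4, 5, 8}:
k:     0  1  2  3  4  5  6  7  8  9
g(k):  0  0  0  1  1  1  2  2  2  3
So g(9) = 3.

3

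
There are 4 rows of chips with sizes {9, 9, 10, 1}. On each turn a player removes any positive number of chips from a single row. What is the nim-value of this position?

11

In binary:
  1001  (9)
  1001  (9)
  1010  (10)
  0001  (1)
  ----
  1011  (11)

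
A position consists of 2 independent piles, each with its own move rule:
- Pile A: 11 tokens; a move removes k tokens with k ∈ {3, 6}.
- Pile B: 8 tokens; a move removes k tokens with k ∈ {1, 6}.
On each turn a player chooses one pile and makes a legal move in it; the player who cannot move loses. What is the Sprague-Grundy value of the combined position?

1

Build the Grundy sequence for pile A with g(k) = mex{g(k−s) : s ∈ {3, 6}, s ≤ k}:
g(0) = mex{} = 0
g(1) = mex{} = 0
g(2) = mex{} = 0
g(3) = mex{0} = 1
g(4) = mex{0} = 1
g(5) = mex{0} = 1
g(6) = mex{0,1} = 2
g(7) = mex{0,1} = 2
g(8) = mex{0,1} = 2
g(9) = mex{1,2} = 0
g(10) = mex{1,2} = 0
g(11) = mex{1,2} = 0
So g(11) = 0.
For pile B, compute g(0), g(1), … with moves {1, 6}:
g(0) = mex{} = 0
g(1) = mex{0} = 1
g(2) = mex{1} = 0
g(3) = mex{0} = 1
g(4) = mex{1} = 0
g(5) = mex{0} = 1
g(6) = mex{0,1} = 2
g(7) = mex{1,2} = 0
g(8) = mex{0} = 1
So g(8) = 1.
By the Sprague-Grundy theorem, the Grundy value of a sum of independent games is the XOR of the component values.
Combined value = 0 XOR 1 = 1.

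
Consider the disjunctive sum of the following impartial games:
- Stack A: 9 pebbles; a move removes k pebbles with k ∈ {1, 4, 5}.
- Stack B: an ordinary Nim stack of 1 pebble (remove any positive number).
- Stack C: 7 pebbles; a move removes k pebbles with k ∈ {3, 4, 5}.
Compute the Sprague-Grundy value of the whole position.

2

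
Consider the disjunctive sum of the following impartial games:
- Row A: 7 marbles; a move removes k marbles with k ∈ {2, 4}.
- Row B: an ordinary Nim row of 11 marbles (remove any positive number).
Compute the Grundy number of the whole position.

11

For row A, compute g(0), g(1), … with moves {2, 4}:
g(0) = mex{} = 0
g(1) = mex{} = 0
g(2) = mex{0} = 1
g(3) = mex{0} = 1
g(4) = mex{0,1} = 2
g(5) = mex{0,1} = 2
g(6) = mex{1,2} = 0
g(7) = mex{1,2} = 0
So g(7) = 0.
Row B is a plain Nim row of size 11, so its Grundy value is 11.
By the Sprague-Grundy theorem, the Grundy value of a sum of independent games is the XOR of the component values.
Combined value = 0 XOR 11 = 11.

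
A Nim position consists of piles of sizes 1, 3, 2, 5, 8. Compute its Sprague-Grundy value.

Compute the nim-sum pairwise:
1 ⊕ 3 = 2
2 ⊕ 2 = 0
0 ⊕ 5 = 5
5 ⊕ 8 = 13

13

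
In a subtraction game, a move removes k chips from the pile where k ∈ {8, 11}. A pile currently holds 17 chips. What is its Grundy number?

Compute g(0), g(1), … for moves {8, 11}:
k:     0  1  2  3  4  5  6  7  8  9 10 11 12 13 14 15 16 17
g(k):  0  0  0  0  0  0  0  0  1  1  1  1  1  1  1  1  2  2
So g(17) = 2.

2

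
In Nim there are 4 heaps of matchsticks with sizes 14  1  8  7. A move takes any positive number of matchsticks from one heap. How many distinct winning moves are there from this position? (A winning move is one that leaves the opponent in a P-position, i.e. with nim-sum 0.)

0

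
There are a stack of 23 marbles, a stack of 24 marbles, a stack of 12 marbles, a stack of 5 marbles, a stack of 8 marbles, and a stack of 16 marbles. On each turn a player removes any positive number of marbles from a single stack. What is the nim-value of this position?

Compute the nim-sum pairwise:
23 ⊕ 24 = 15
15 ⊕ 12 = 3
3 ⊕ 5 = 6
6 ⊕ 8 = 14
14 ⊕ 16 = 30

30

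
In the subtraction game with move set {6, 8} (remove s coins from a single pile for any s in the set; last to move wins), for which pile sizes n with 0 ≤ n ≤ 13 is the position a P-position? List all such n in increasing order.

Grundy values for subtraction set {6, 8}:
k:     0  1  2  3  4  5  6  7  8  9 10 11 12 13
g(k):  0  0  0  0  0  0  1  1  1  1  1  1  2  2
The P-positions (g = 0) in 0..13 are 0, 1, 2, 3, 4, 5.

0, 1, 2, 3, 4, 5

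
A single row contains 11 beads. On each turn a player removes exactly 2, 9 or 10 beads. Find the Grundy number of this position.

3

Grundy values for subtraction set {2, 9, 10}:
k:     0  1  2  3  4  5  6  7  8  9 10 11
g(k):  0  0  1  1  0  0  1  1  0  2  1  3
So g(11) = 3.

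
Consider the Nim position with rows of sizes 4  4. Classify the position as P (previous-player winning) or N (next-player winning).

P-position

Nim-sum: 4 ⊕ 4 = 0.
The nim-sum is 0, so this is a P-position: the player to move is in a losing position under optimal play.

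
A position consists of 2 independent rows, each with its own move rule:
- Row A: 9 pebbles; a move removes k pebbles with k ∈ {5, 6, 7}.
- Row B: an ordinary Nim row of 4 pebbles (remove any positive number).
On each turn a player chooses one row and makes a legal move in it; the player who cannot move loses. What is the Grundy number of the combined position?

Grundy values for row A (subtraction set {5, 6, 7}):
k:     0  1  2  3  4  5  6  7  8  9
g(k):  0  0  0  0  0  1  1  1  1  1
So g(9) = 1.
Row B is a plain Nim row of size 4, so its Grundy value is 4.
By the Sprague-Grundy theorem, the Grundy value of a sum of independent games is the XOR of the component values.
Combined value = 1 XOR 4 = 5.

5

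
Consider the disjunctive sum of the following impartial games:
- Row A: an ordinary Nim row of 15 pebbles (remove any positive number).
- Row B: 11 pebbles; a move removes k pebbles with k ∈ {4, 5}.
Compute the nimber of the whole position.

15

Row A is a plain Nim row of size 15, so its Grundy value is 15.
Grundy values for row B (subtraction set {4, 5}):
k:     0  1  2  3  4  5  6  7  8  9 10 11
g(k):  0  0  0  0  1  1  1  1  2  0  0  0
So g(11) = 0.
By the Sprague-Grundy theorem, the Grundy value of a sum of independent games is the XOR of the component values.
Combined value = 15 XOR 0 = 15.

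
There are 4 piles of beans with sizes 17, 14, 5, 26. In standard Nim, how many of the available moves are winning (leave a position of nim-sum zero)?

0

Nim-sum: 17 ⊕ 14 ⊕ 5 ⊕ 26 = 0.
The nim-sum is already 0, so every move leaves a nonzero nim-sum — there are no winning moves.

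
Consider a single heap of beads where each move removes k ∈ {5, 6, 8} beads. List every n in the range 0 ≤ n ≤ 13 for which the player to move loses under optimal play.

0, 1, 2, 3, 4, 13

Build the Grundy sequence with g(k) = mex{g(k−s) : s ∈ {5, 6, 8}, s ≤ k}:
g(0) = mex{} = 0
g(1) = mex{} = 0
g(2) = mex{} = 0
g(3) = mex{} = 0
g(4) = mex{} = 0
g(5) = mex{0} = 1
g(6) = mex{0} = 1
g(7) = mex{0} = 1
g(8) = mex{0} = 1
g(9) = mex{0} = 1
g(10) = mex{0,1} = 2
g(11) = mex{0,1} = 2
g(12) = mex{0,1} = 2
g(13) = mex{1} = 0
The P-positions (g = 0) in 0..13 are 0, 1, 2, 3, 4, 13.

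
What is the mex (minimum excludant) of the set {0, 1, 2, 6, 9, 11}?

3

The values 0, 1, 2 are all present; 3 is the first non-negative integer missing from the set.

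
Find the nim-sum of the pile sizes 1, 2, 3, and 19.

19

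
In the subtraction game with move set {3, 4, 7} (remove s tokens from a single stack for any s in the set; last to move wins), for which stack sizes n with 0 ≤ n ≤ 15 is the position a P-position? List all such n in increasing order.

0, 1, 2, 10, 11, 12

Compute g(0), g(1), … for moves {3, 4, 7}:
k:     0  1  2  3  4  5  6  7  8  9 10 11 12 13 14 15
g(k):  0  0  0  1  1  1  2  2  2  3  0  0  0  1  1  1
The P-positions (g = 0) in 0..15 are 0, 1, 2, 10, 11, 12.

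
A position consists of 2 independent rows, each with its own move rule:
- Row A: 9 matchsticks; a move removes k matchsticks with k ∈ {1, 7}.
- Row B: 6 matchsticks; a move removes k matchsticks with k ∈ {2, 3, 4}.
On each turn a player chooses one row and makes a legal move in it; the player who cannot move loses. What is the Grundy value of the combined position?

Build the Grundy sequence for row A with g(k) = mex{g(k−s) : s ∈ {1, 7}, s ≤ k}:
g(0) = mex{} = 0
g(1) = mex{0} = 1
g(2) = mex{1} = 0
g(3) = mex{0} = 1
g(4) = mex{1} = 0
g(5) = mex{0} = 1
g(6) = mex{1} = 0
g(7) = mex{0} = 1
g(8) = mex{1} = 0
g(9) = mex{0} = 1
So g(9) = 1.
Build the Grundy sequence for row B with g(k) = mex{g(k−s) : s ∈ {2, 3, 4}, s ≤ k}:
g(0) = mex{} = 0
g(1) = mex{} = 0
g(2) = mex{0} = 1
g(3) = mex{0} = 1
g(4) = mex{0,1} = 2
g(5) = mex{0,1} = 2
g(6) = mex{1,2} = 0
So g(6) = 0.
By the Sprague-Grundy theorem, the Grundy value of a sum of independent games is the XOR of the component values.
Combined value = 1 XOR 0 = 1.

1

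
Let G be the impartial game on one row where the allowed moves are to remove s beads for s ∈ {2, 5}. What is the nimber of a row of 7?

0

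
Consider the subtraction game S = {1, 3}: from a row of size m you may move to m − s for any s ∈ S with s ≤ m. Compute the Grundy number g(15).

1

Grundy values for subtraction set {1, 3}:
k:     0  1  2  3  4  5  6  7  8  9 10 11 12 13 14 15
g(k):  0  1  0  1  0  1  0  1  0  1  0  1  0  1  0  1
So g(15) = 1.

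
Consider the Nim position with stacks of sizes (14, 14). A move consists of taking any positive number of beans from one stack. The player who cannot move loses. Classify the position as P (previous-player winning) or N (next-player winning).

Compute the nim-sum pairwise:
14 ⊕ 14 = 0
The nim-sum is 0, so this is a P-position: the player to move is in a losing position under optimal play.

P-position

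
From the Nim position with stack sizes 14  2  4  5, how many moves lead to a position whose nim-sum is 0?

Compute the nim-sum pairwise:
14 ⊕ 2 = 12
12 ⊕ 4 = 8
8 ⊕ 5 = 13
The overall nim-sum is X = 13. A stack of size p has a winning move iff p XOR X < p (reduce it to p XOR X).
  14: 14 XOR 13 = 3 < 14 — winning move (to 3).
  2: 2 XOR 13 = 15 ≥ 2 — no move.
  4: 4 XOR 13 = 9 ≥ 4 — no move.
  5: 5 XOR 13 = 8 ≥ 5 — no move.
That gives 1 winning move.

1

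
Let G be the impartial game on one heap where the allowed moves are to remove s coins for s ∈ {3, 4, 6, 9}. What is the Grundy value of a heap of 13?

0

Build the Grundy sequence with g(k) = mex{g(k−s) : s ∈ {3, 4, 6, 9}, s ≤ k}:
g(0) = mex{} = 0
g(1) = mex{} = 0
g(2) = mex{} = 0
g(3) = mex{0} = 1
g(4) = mex{0} = 1
g(5) = mex{0} = 1
g(6) = mex{0,1} = 2
g(7) = mex{0,1} = 2
g(8) = mex{0,1} = 2
g(9) = mex{0,1,2} = 3
g(10) = mex{0,1,2} = 3
g(11) = mex{0,1,2} = 3
g(12) = mex{1,2,3} = 0
g(13) = mex{1,2,3} = 0
So g(13) = 0.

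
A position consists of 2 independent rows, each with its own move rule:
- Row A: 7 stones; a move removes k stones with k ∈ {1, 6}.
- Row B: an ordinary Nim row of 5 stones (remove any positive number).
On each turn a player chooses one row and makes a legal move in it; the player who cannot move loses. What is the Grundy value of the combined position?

Grundy values for row A (subtraction set {1, 6}):
k:     0  1  2  3  4  5  6  7
g(k):  0  1  0  1  0  1  2  0
So g(7) = 0.
Row B is a plain Nim row of size 5, so its Grundy value is 5.
By the Sprague-Grundy theorem, the Grundy value of a sum of independent games is the XOR of the component values.
Combined value = 0 XOR 5 = 5.

5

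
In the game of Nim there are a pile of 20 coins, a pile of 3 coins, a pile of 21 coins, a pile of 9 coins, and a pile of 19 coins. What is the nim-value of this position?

Nim-sum: 20 XOR 3 XOR 21 XOR 9 XOR 19 = 24.

24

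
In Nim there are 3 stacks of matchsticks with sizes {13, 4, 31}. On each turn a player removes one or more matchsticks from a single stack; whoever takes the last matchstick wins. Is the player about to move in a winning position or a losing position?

Winning position

Compute the nim-sum pairwise:
13 ^ 4 = 9
9 ^ 31 = 22
The nim-sum is 22 ≠ 0, so this is an N-position: the player to move can win.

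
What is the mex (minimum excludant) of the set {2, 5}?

0

0 is not in the set, so the mex is 0.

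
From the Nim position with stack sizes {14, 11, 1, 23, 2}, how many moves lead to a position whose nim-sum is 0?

In binary:
  01110  (14)
  01011  (11)
  00001  (1)
  10111  (23)
  00010  (2)
  -----
  10001  (17)
The overall nim-sum is X = 17. A stack of size p has a winning move iff p XOR X < p (reduce it to p XOR X).
  14: 14 XOR 17 = 31 ≥ 14 — no move.
  11: 11 XOR 17 = 26 ≥ 11 — no move.
  1: 1 XOR 17 = 16 ≥ 1 — no move.
  23: 23 XOR 17 = 6 < 23 — winning move (to 6).
  2: 2 XOR 17 = 19 ≥ 2 — no move.
That gives 1 winning move.

1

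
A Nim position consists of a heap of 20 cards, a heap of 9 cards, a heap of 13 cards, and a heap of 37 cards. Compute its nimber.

Nim-sum: 20 XOR 9 XOR 13 XOR 37 = 53.

53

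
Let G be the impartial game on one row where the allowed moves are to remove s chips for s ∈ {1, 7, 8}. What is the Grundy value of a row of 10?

2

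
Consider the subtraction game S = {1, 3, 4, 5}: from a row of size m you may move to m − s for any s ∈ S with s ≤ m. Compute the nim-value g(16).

0

Build the Grundy sequence with g(k) = mex{g(k−s) : s ∈ {1, 3, 4, 5}, s ≤ k}:
k:     0  1  2  3  4  5  6  7  8  9 10 11 12 13 14 15 16
g(k):  0  1  0  1  2  3  2  3  0  1  0  1  2  3  2  3  0
So g(16) = 0.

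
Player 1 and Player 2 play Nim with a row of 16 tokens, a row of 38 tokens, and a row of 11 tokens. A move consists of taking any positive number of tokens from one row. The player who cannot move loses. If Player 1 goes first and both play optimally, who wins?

Player 1 wins

Write each in binary and XOR column by column:
  010000  (16)
  100110  (38)
  001011  (11)
  ------
  111101  (61)
The nim-sum is 61 ≠ 0, so this is an N-position: the player to move can win; Player 1 has a winning move.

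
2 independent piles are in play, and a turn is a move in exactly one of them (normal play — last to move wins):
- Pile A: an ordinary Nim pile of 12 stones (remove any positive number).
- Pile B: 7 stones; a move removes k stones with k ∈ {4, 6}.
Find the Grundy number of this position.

Pile A is a plain Nim pile of size 12, so its Grundy value is 12.
Grundy values for pile B (subtraction set {4, 6}):
k:     0  1  2  3  4  5  6  7
g(k):  0  0  0  0  1  1  1  1
So g(7) = 1.
By the Sprague-Grundy theorem, the Grundy value of a sum of independent games is the XOR of the component values.
Combined value = 12 ⊕ 1 = 13.

13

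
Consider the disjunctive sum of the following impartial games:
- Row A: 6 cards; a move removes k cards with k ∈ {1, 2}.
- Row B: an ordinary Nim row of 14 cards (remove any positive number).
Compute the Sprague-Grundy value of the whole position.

14

Grundy values for row A (subtraction set {1, 2}):
g(0) = mex{} = 0
g(1) = mex{0} = 1
g(2) = mex{0,1} = 2
g(3) = mex{1,2} = 0
g(4) = mex{0,2} = 1
g(5) = mex{0,1} = 2
g(6) = mex{1,2} = 0
So g(6) = 0.
Row B is a plain Nim row of size 14, so its Grundy value is 14.
By the Sprague-Grundy theorem, the Grundy value of a sum of independent games is the XOR of the component values.
Combined value = 0 XOR 14 = 14.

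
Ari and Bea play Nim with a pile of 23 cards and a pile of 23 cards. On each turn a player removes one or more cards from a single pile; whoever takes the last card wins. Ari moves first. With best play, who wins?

Bea wins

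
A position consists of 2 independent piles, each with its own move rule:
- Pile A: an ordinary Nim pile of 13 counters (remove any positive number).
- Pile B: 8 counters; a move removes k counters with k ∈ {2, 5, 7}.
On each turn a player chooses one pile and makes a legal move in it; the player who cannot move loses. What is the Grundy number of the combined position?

15

Pile A is a plain Nim pile of size 13, so its Grundy value is 13.
For pile B, compute g(0), g(1), … with moves {2, 5, 7}:
k:     0  1  2  3  4  5  6  7  8
g(k):  0  0  1  1  0  2  1  3  2
So g(8) = 2.
The value of a disjunctive sum is the nim-sum of the parts.
Combined value = 13 XOR 2 = 15.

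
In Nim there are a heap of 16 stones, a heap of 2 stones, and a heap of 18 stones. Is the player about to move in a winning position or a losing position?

Losing position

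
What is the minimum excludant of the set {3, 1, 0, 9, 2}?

4

The values 0, 1, 2, 3 are all present; 4 is the first non-negative integer missing from the set.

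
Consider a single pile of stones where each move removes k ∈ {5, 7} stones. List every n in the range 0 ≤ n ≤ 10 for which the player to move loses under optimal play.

0, 1, 2, 3, 4

Compute g(0), g(1), … for moves {5, 7}:
k:     0  1  2  3  4  5  6  7  8  9 10
g(k):  0  0  0  0  0  1  1  1  1  1  2
The P-positions (g = 0) in 0..10 are 0, 1, 2, 3, 4.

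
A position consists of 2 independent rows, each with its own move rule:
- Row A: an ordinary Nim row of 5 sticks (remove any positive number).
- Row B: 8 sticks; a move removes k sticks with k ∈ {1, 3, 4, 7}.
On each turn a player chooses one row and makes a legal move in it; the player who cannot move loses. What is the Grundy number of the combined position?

5

Row A is a plain Nim row of size 5, so its Grundy value is 5.
For row B, compute g(0), g(1), … with moves {1, 3, 4, 7}:
k:     0  1  2  3  4  5  6  7  8
g(k):  0  1  0  1  2  3  2  3  0
So g(8) = 0.
By the Sprague-Grundy theorem, the Grundy value of a sum of independent games is the XOR of the component values.
Combined value = 5 XOR 0 = 5.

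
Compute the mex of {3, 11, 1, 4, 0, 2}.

5

The values 0, 1, 2, 3, 4 are all present; 5 is the first non-negative integer missing from the set.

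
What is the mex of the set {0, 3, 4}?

0 is in the set but 1 is not, so the mex is 1.

1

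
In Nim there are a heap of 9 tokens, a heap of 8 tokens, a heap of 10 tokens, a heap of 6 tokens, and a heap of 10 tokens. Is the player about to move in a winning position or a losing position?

Winning position

Compute the nim-sum pairwise:
9 ⊕ 8 = 1
1 ⊕ 10 = 11
11 ⊕ 6 = 13
13 ⊕ 10 = 7
The nim-sum is 7 ≠ 0, so this is an N-position: the player to move can win.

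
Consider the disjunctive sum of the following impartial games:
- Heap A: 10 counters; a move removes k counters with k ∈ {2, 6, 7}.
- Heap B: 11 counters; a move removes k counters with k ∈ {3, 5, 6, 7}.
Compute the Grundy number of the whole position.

3

Grundy values for heap A (subtraction set {2, 6, 7}):
k:     0  1  2  3  4  5  6  7  8  9 10
g(k):  0  0  1  1  0  0  1  1  2  0  3
So g(10) = 3.
For heap B, compute g(0), g(1), … with moves {3, 5, 6, 7}:
k:     0  1  2  3  4  5  6  7  8  9 10 11
g(k):  0  0  0  1  1  1  2  2  2  3  0  0
So g(11) = 0.
By the Sprague-Grundy theorem, the Grundy value of a sum of independent games is the XOR of the component values.
Combined value = 3 ⊕ 0 = 3.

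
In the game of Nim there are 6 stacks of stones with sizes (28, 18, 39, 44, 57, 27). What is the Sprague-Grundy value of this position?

39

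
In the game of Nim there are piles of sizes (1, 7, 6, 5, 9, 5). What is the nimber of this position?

Nim-sum: 1 XOR 7 XOR 6 XOR 5 XOR 9 XOR 5 = 9.

9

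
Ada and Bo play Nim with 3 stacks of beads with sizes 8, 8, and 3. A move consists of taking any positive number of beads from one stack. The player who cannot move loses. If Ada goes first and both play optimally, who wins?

Ada wins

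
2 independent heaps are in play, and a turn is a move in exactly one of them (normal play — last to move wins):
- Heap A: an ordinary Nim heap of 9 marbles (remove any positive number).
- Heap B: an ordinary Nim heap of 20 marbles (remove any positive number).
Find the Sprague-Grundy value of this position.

Heap A is a plain Nim heap of size 9, so its Grundy value is 9.
Heap B is a plain Nim heap of size 20, so its Grundy value is 20.
By the Sprague-Grundy theorem, the Grundy value of a sum of independent games is the XOR of the component values.
Combined value = 9 XOR 20 = 29.

29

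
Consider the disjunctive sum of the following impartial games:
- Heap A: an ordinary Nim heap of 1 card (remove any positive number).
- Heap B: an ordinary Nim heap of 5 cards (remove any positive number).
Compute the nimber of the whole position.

4

Heap A is a plain Nim heap of size 1, so its Grundy value is 1.
Heap B is a plain Nim heap of size 5, so its Grundy value is 5.
The value of a disjunctive sum is the nim-sum of the parts.
Combined value = 1 XOR 5 = 4.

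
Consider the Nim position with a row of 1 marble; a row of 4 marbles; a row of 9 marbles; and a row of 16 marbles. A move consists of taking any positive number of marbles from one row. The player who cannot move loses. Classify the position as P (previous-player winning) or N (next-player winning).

Nim-sum: 1 XOR 4 XOR 9 XOR 16 = 28.
The nim-sum is 28 ≠ 0, so this is an N-position: the player to move can win.

N-position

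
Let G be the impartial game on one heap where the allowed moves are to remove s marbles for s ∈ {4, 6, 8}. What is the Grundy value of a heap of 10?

Compute g(0), g(1), … for moves {4, 6, 8}:
g(0) = mex{} = 0
g(1) = mex{} = 0
g(2) = mex{} = 0
g(3) = mex{} = 0
g(4) = mex{0} = 1
g(5) = mex{0} = 1
g(6) = mex{0} = 1
g(7) = mex{0} = 1
g(8) = mex{0,1} = 2
g(9) = mex{0,1} = 2
g(10) = mex{0,1} = 2
So g(10) = 2.

2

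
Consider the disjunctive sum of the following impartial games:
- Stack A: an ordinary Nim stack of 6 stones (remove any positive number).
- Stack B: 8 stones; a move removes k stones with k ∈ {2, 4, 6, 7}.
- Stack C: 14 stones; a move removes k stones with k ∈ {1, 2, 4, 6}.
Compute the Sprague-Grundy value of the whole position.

Stack A is a plain Nim stack of size 6, so its Grundy value is 6.
Build the Grundy sequence for stack B with g(k) = mex{g(k−s) : s ∈ {2, 4, 6, 7}, s ≤ k}:
g(0) = mex{} = 0
g(1) = mex{} = 0
g(2) = mex{0} = 1
g(3) = mex{0} = 1
g(4) = mex{0,1} = 2
g(5) = mex{0,1} = 2
g(6) = mex{0,1,2} = 3
g(7) = mex{0,1,2} = 3
g(8) = mex{0,1,2,3} = 4
So g(8) = 4.
Build the Grundy sequence for stack C with g(k) = mex{g(k−s) : s ∈ {1, 2, 4, 6}, s ≤ k}:
k:     0  1  2  3  4  5  6  7  8  9 10 11 12 13 14
g(k):  0  1  2  0  1  2  3  4  0  1  2  0  1  2  3
So g(14) = 3.
By the Sprague-Grundy theorem, the Grundy value of a sum of independent games is the XOR of the component values.
Combined value = 6 XOR 4 XOR 3 = 1.

1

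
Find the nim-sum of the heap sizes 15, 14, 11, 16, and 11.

17

Nim-sum: 15 XOR 14 XOR 11 XOR 16 XOR 11 = 17.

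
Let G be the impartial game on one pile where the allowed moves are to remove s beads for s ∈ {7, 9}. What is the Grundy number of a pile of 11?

Build the Grundy sequence with g(k) = mex{g(k−s) : s ∈ {7, 9}, s ≤ k}:
g(0) = mex{} = 0
g(1) = mex{} = 0
g(2) = mex{} = 0
g(3) = mex{} = 0
g(4) = mex{} = 0
g(5) = mex{} = 0
g(6) = mex{} = 0
g(7) = mex{0} = 1
g(8) = mex{0} = 1
g(9) = mex{0} = 1
g(10) = mex{0} = 1
g(11) = mex{0} = 1
So g(11) = 1.

1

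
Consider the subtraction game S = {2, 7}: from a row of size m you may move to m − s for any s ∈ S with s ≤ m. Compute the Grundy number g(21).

Compute g(0), g(1), … for moves {2, 7}:
k:     0  1  2  3  4  5  6  7  8  9 10 11 12 13 14 15 16 17 18 19 20 21
g(k):  0  0  1  1  0  0  1  1  2  0  0  1  1  0  0  1  1  2  0  0  1  1
So g(21) = 1.

1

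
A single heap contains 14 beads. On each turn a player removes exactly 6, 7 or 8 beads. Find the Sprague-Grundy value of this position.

0

Compute g(0), g(1), … for moves {6, 7, 8}:
k:     0  1  2  3  4  5  6  7  8  9 10 11 12 13 14
g(k):  0  0  0  0  0  0  1  1  1  1  1  1  2  2  0
So g(14) = 0.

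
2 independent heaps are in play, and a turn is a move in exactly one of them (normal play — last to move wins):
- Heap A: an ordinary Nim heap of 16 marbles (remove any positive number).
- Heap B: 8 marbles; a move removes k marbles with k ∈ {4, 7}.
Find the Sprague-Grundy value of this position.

Heap A is a plain Nim heap of size 16, so its Grundy value is 16.
Grundy values for heap B (subtraction set {4, 7}):
k:     0  1  2  3  4  5  6  7  8
g(k):  0  0  0  0  1  1  1  1  2
So g(8) = 2.
By the Sprague-Grundy theorem, the Grundy value of a sum of independent games is the XOR of the component values.
Combined value = 16 ⊕ 2 = 18.

18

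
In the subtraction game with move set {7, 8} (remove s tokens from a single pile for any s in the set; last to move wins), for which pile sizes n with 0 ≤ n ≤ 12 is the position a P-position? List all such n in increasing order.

0, 1, 2, 3, 4, 5, 6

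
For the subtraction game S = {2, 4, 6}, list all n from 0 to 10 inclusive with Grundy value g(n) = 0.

0, 1, 8, 9

Compute g(0), g(1), … for moves {2, 4, 6}:
k:     0  1  2  3  4  5  6  7  8  9 10
g(k):  0  0  1  1  2  2  3  3  0  0  1
The P-positions (g = 0) in 0..10 are 0, 1, 8, 9.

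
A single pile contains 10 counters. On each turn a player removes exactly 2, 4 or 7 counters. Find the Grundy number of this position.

2

Build the Grundy sequence with g(k) = mex{g(k−s) : s ∈ {2, 4, 7}, s ≤ k}:
k:     0  1  2  3  4  5  6  7  8  9 10
g(k):  0  0  1  1  2  2  0  3  1  0  2
So g(10) = 2.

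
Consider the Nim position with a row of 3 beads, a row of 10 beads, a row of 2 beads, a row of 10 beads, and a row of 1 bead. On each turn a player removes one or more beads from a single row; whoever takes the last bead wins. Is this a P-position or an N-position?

P-position

Nim-sum: 3 ⊕ 10 ⊕ 2 ⊕ 10 ⊕ 1 = 0.
The nim-sum is 0, so this is a P-position: the player to move is in a losing position under optimal play.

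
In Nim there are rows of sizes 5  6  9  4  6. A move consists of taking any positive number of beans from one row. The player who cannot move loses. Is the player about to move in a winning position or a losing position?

Winning position

Compute the nim-sum pairwise:
5 XOR 6 = 3
3 XOR 9 = 10
10 XOR 4 = 14
14 XOR 6 = 8
The nim-sum is 8 ≠ 0, so this is an N-position: the player to move can win.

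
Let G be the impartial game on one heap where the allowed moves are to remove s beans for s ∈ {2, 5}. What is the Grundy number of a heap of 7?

0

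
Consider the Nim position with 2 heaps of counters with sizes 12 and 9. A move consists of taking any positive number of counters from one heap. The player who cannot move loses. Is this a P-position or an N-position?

Write each in binary and XOR column by column:
  1100  (12)
  1001  (9)
  ----
  0101  (5)
The nim-sum is 5 ≠ 0, so this is an N-position: the player to move can win.

N-position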